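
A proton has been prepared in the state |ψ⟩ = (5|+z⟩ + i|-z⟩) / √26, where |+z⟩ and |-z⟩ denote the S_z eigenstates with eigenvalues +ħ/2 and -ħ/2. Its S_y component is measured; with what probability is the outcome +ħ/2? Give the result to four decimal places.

|+y⟩ = (|+z⟩ + i|-z⟩)/√2, so ⟨+y|ψ⟩ = (6) / (√2·√26).
P = |6|² / 52 = 36/52.

0.6923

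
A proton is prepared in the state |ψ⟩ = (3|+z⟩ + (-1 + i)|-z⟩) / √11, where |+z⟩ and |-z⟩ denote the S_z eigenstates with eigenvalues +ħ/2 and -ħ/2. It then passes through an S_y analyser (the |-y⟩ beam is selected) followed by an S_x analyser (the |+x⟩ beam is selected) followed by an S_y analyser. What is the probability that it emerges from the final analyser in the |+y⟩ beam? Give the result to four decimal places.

First analyser (S_y): P(|-y⟩) = |⟨-y|ψ⟩|² = 5/22.
After stage 1 the state is |-y⟩; P(|+x⟩) = |⟨+x|-y⟩|² = 1/2.
After stage 2 the state is |+x⟩; P(|+y⟩) = |⟨+y|+x⟩|² = 1/2.
Joint probability = 5/22 × 1/2 × 1/2 = 0.0568.

0.0568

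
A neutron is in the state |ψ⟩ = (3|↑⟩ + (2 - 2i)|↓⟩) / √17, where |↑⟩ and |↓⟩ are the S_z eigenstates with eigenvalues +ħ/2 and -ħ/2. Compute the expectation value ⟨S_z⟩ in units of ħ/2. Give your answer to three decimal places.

⟨σ_z⟩ = |a|² - |b|² divided by |a|²+|b|², with a, b the |↑⟩, |↓⟩ amplitudes.
= (9 - 8)/17 = 1/17.
⟨S_z⟩ = (ħ/2)·⟨σ_z⟩.

0.059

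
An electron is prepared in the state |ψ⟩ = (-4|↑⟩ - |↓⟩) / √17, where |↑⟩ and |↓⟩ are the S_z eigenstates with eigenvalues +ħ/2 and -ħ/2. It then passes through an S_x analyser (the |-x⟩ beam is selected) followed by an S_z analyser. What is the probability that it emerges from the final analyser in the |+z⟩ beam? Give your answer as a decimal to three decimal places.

First analyser (S_x): P(|-x⟩) = |⟨-x|ψ⟩|² = 9/34.
After stage 1 the state is |-x⟩; P(|+z⟩) = |⟨+z|-x⟩|² = 1/2.
Joint probability = 9/34 × 1/2 = 0.132.

0.132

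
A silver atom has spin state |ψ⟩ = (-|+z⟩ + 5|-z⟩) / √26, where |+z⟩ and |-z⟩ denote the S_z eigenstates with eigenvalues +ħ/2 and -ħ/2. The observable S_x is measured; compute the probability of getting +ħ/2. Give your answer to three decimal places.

|+x⟩ = (|+z⟩ + |-z⟩)/√2, so ⟨+x|ψ⟩ = (4) / (√2·√26).
P = |4|² / 52 = 16/52.

0.308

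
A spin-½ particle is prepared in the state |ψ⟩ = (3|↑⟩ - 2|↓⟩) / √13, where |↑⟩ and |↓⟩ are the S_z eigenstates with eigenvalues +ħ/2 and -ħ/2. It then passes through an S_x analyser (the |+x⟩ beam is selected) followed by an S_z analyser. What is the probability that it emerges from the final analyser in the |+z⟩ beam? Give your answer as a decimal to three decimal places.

First analyser (S_x): P(|+x⟩) = |⟨+x|ψ⟩|² = 1/26.
After stage 1 the state is |+x⟩; P(|+z⟩) = |⟨+z|+x⟩|² = 1/2.
Joint probability = 1/26 × 1/2 = 0.019.

0.019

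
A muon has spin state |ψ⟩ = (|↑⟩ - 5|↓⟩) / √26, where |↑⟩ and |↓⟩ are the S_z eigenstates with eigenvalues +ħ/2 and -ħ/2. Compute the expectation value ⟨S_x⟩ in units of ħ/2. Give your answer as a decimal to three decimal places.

⟨σ_x⟩ = 2 Re(a* b)/(|a|²+|b|²) with a = 1, b = -5.
a* b = -5, so ⟨σ_x⟩ = -10/26.
⟨S_x⟩ = (ħ/2)·⟨σ_x⟩.

-0.385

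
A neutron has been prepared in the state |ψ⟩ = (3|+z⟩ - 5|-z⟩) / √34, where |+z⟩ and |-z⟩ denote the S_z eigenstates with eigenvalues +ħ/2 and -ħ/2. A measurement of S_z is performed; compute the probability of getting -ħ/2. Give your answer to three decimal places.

0.735

The -ħ/2 outcome corresponds to |-z⟩. Its amplitude in |ψ⟩ is -5/√34.
P = |-5|² / 34 = 25/34.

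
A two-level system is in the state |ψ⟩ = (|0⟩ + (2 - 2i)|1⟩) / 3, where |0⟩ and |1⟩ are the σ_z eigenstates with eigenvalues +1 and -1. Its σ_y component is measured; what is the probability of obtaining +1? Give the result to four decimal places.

0.2778

|+y⟩ = (|0⟩ + i|1⟩)/√2, so ⟨+y|ψ⟩ = (-1 - 2i) / (√2·3).
P = |-1 - 2i|² / 18 = 5/18.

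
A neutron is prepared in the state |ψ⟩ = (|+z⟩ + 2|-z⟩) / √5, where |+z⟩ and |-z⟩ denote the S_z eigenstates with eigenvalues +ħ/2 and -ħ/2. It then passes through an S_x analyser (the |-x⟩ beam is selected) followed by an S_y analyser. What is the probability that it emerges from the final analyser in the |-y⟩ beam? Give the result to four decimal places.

0.0500

First analyser (S_x): P(|-x⟩) = |⟨-x|ψ⟩|² = 1/10.
After stage 1 the state is |-x⟩; P(|-y⟩) = |⟨-y|-x⟩|² = 1/2.
Joint probability = 1/10 × 1/2 = 0.0500.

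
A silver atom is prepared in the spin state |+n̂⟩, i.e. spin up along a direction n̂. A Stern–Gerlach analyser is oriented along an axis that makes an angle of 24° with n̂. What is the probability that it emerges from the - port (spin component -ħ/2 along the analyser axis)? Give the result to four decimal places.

For spin-½, the probability of finding spin-up along an axis at angle θ to the initial spin direction is cos²(θ/2); spin-down is sin²(θ/2).
θ = 24°, so P = sin²(12°) ≈ 0.0432.

0.0432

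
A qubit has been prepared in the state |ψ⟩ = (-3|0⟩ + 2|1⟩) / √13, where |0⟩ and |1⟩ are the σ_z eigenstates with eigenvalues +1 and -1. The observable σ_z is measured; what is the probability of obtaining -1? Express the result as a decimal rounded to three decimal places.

0.308

The -1 outcome corresponds to |1⟩. Its amplitude in |ψ⟩ is 2/√13.
P = |2|² / 13 = 4/13.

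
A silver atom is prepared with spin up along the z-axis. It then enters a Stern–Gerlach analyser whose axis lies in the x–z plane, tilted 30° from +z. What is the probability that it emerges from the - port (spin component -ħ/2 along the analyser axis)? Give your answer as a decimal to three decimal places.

0.067

For spin-½, the probability of finding spin-up along an axis at angle θ to the initial spin direction is cos²(θ/2); spin-down is sin²(θ/2).
θ = 30°, so P = sin²(15°) ≈ 0.067.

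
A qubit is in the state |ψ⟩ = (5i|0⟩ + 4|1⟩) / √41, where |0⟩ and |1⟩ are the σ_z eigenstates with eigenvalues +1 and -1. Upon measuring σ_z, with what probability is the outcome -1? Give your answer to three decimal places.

0.390

The -1 outcome corresponds to |1⟩. Its amplitude in |ψ⟩ is 4/√41.
P = |4|² / 41 = 16/41.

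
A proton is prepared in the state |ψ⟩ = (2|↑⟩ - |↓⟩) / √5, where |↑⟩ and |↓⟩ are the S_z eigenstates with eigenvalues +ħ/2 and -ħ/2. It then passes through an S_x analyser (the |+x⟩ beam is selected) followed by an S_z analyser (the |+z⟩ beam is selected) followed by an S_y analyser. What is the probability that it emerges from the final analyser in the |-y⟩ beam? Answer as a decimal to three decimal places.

0.025

First analyser (S_x): P(|+x⟩) = |⟨+x|ψ⟩|² = 1/10.
After stage 1 the state is |+x⟩; P(|+z⟩) = |⟨+z|+x⟩|² = 1/2.
After stage 2 the state is |+z⟩; P(|-y⟩) = |⟨-y|+z⟩|² = 1/2.
Joint probability = 1/10 × 1/2 × 1/2 = 0.025.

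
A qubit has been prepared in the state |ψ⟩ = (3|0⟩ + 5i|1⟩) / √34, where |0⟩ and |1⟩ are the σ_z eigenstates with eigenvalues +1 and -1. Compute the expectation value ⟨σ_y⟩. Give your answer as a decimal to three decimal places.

⟨σ_y⟩ = 2 Im(a* b)/(|a|²+|b|²) with a = 3, b = 5i.
a* b = 15i, so ⟨σ_y⟩ = 30/34.

0.882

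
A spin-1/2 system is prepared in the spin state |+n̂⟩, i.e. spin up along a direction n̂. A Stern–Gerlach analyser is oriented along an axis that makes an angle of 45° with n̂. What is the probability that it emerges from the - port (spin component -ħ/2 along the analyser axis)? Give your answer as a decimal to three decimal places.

For spin-½, the probability of finding spin-up along an axis at angle θ to the initial spin direction is cos²(θ/2); spin-down is sin²(θ/2).
θ = 45°, so P = sin²(22.5°) ≈ 0.146.

0.146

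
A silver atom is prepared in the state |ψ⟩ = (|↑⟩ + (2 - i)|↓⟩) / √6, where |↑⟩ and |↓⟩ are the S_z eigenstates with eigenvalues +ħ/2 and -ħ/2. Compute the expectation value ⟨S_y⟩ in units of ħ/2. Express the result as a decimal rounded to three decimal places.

-0.333

⟨σ_y⟩ = 2 Im(a* b)/(|a|²+|b|²) with a = 1, b = (2 - i).
a* b = (2 - i), so ⟨σ_y⟩ = -2/6.
⟨S_y⟩ = (ħ/2)·⟨σ_y⟩.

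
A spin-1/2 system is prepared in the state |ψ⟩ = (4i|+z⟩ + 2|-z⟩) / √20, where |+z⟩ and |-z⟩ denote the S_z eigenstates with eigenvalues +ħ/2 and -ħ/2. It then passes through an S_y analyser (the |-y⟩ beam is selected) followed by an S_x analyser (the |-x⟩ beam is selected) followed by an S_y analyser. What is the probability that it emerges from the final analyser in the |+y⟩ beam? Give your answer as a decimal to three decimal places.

0.225

First analyser (S_y): P(|-y⟩) = |⟨-y|ψ⟩|² = 36/40.
After stage 1 the state is |-y⟩; P(|-x⟩) = |⟨-x|-y⟩|² = 1/2.
After stage 2 the state is |-x⟩; P(|+y⟩) = |⟨+y|-x⟩|² = 1/2.
Joint probability = 36/40 × 1/2 × 1/2 = 0.225.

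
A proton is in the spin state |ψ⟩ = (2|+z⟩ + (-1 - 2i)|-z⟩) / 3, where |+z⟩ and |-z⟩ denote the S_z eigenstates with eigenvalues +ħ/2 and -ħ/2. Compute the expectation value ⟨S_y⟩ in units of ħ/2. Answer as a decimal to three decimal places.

-0.889

⟨σ_y⟩ = 2 Im(a* b)/(|a|²+|b|²) with a = 2, b = (-1 - 2i).
a* b = (-2 - 4i), so ⟨σ_y⟩ = -8/9.
⟨S_y⟩ = (ħ/2)·⟨σ_y⟩.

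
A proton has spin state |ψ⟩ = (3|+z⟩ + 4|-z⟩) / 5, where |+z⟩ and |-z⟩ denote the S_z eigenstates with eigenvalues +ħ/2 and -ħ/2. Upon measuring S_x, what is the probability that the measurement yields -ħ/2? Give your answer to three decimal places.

|-x⟩ = (|+z⟩ - |-z⟩)/√2, so ⟨-x|ψ⟩ = (-1) / (√2·5).
P = |-1|² / 50 = 1/50.

0.020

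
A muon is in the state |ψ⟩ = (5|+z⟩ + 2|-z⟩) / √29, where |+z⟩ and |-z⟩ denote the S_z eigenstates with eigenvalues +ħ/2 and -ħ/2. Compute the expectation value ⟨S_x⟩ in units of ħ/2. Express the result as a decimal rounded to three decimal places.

⟨σ_x⟩ = 2 Re(a* b)/(|a|²+|b|²) with a = 5, b = 2.
a* b = 10, so ⟨σ_x⟩ = 20/29.
⟨S_x⟩ = (ħ/2)·⟨σ_x⟩.

0.690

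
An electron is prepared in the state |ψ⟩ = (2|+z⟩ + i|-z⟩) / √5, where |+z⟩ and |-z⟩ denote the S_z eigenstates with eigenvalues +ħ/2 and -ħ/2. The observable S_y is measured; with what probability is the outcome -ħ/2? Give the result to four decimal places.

0.1000

|-y⟩ = (|+z⟩ - i|-z⟩)/√2, so ⟨-y|ψ⟩ = (1) / (√2·√5).
P = |1|² / 10 = 1/10.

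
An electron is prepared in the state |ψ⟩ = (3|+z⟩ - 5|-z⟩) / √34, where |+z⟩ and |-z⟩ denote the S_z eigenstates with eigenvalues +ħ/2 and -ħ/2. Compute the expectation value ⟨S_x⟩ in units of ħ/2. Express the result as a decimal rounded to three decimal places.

-0.882

⟨σ_x⟩ = 2 Re(a* b)/(|a|²+|b|²) with a = 3, b = -5.
a* b = -15, so ⟨σ_x⟩ = -30/34.
⟨S_x⟩ = (ħ/2)·⟨σ_x⟩.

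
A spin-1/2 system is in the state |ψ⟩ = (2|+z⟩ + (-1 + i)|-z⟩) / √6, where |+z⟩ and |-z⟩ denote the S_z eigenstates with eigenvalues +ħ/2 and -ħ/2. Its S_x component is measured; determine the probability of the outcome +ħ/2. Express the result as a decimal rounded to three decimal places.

0.167

|+x⟩ = (|+z⟩ + |-z⟩)/√2, so ⟨+x|ψ⟩ = (1 + i) / (√2·√6).
P = |1 + i|² / 12 = 2/12.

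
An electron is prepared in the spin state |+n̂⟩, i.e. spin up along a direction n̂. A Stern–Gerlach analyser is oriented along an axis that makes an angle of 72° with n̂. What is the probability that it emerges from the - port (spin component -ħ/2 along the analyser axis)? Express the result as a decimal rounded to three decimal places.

0.345

For spin-½, the probability of finding spin-up along an axis at angle θ to the initial spin direction is cos²(θ/2); spin-down is sin²(θ/2).
θ = 72°, so P = sin²(36°) ≈ 0.345.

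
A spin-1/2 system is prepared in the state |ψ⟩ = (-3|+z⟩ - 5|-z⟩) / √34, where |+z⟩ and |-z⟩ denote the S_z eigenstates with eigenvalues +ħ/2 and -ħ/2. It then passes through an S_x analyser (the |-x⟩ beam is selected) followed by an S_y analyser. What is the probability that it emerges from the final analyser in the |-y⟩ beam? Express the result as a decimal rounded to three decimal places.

First analyser (S_x): P(|-x⟩) = |⟨-x|ψ⟩|² = 4/68.
After stage 1 the state is |-x⟩; P(|-y⟩) = |⟨-y|-x⟩|² = 1/2.
Joint probability = 4/68 × 1/2 = 0.029.

0.029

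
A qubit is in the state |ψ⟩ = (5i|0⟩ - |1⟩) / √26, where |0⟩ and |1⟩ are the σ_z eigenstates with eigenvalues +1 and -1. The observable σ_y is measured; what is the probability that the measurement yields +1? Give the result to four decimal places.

0.6923

|+y⟩ = (|0⟩ + i|1⟩)/√2, so ⟨+y|ψ⟩ = (6i) / (√2·√26).
P = |6i|² / 52 = 36/52.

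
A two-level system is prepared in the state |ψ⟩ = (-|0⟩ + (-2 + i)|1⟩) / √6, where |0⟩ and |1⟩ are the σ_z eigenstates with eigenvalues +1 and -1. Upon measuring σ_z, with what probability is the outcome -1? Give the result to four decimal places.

0.8333

The -1 outcome corresponds to |1⟩. Its amplitude in |ψ⟩ is (-2 + i)/√6.
P = |-2 + i|² / 6 = 5/6.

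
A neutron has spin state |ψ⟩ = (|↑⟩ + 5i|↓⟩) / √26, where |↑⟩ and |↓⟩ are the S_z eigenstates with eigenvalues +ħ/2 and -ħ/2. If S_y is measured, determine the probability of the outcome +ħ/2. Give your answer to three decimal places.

|+y⟩ = (|↑⟩ + i|↓⟩)/√2, so ⟨+y|ψ⟩ = (6) / (√2·√26).
P = |6|² / 52 = 36/52.

0.692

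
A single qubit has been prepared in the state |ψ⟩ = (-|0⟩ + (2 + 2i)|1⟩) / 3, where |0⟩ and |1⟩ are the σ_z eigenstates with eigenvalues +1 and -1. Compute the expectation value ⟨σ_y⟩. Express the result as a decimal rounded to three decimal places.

-0.444

⟨σ_y⟩ = 2 Im(a* b)/(|a|²+|b|²) with a = -1, b = (2 + 2i).
a* b = (-2 - 2i), so ⟨σ_y⟩ = -4/9.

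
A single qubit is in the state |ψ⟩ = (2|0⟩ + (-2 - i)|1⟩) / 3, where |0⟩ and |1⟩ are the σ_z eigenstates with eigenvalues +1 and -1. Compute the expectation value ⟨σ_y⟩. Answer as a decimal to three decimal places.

-0.444

⟨σ_y⟩ = 2 Im(a* b)/(|a|²+|b|²) with a = 2, b = (-2 - i).
a* b = (-4 - 2i), so ⟨σ_y⟩ = -4/9.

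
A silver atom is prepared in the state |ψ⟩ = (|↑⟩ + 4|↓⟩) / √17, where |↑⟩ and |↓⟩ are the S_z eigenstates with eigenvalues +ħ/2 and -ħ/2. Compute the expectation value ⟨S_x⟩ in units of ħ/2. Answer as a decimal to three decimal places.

0.471

⟨σ_x⟩ = 2 Re(a* b)/(|a|²+|b|²) with a = 1, b = 4.
a* b = 4, so ⟨σ_x⟩ = 8/17.
⟨S_x⟩ = (ħ/2)·⟨σ_x⟩.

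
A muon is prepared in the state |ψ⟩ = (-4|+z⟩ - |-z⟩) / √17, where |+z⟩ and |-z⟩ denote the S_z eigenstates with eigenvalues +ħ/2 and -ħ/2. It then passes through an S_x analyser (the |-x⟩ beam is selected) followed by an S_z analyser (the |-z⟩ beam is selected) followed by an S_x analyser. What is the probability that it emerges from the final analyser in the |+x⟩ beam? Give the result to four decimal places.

First analyser (S_x): P(|-x⟩) = |⟨-x|ψ⟩|² = 9/34.
After stage 1 the state is |-x⟩; P(|-z⟩) = |⟨-z|-x⟩|² = 1/2.
After stage 2 the state is |-z⟩; P(|+x⟩) = |⟨+x|-z⟩|² = 1/2.
Joint probability = 9/34 × 1/2 × 1/2 = 0.0662.

0.0662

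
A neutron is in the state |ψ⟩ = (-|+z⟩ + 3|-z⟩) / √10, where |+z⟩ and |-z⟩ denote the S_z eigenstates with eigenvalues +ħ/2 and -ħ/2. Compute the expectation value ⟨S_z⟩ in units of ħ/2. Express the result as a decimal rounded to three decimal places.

⟨σ_z⟩ = |a|² - |b|² divided by |a|²+|b|², with a, b the |+z⟩, |-z⟩ amplitudes.
= (1 - 9)/10 = -8/10.
⟨S_z⟩ = (ħ/2)·⟨σ_z⟩.

-0.800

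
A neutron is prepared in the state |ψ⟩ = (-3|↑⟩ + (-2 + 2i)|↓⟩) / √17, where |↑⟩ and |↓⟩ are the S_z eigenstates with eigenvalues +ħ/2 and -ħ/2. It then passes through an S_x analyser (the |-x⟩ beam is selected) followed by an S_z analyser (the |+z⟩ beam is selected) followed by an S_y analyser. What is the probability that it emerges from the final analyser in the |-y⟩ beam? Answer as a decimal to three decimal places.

First analyser (S_x): P(|-x⟩) = |⟨-x|ψ⟩|² = 5/34.
After stage 1 the state is |-x⟩; P(|+z⟩) = |⟨+z|-x⟩|² = 1/2.
After stage 2 the state is |+z⟩; P(|-y⟩) = |⟨-y|+z⟩|² = 1/2.
Joint probability = 5/34 × 1/2 × 1/2 = 0.037.

0.037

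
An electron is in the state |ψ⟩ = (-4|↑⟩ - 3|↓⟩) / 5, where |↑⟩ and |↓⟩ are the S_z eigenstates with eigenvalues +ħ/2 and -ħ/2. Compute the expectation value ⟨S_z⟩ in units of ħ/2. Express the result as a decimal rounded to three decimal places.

0.280

⟨σ_z⟩ = |a|² - |b|² divided by |a|²+|b|², with a, b the |↑⟩, |↓⟩ amplitudes.
= (16 - 9)/25 = 7/25.
⟨S_z⟩ = (ħ/2)·⟨σ_z⟩.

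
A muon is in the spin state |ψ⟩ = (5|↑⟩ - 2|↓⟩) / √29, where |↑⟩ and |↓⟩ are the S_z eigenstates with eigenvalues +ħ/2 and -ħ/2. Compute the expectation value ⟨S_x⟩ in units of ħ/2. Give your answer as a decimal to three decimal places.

⟨σ_x⟩ = 2 Re(a* b)/(|a|²+|b|²) with a = 5, b = -2.
a* b = -10, so ⟨σ_x⟩ = -20/29.
⟨S_x⟩ = (ħ/2)·⟨σ_x⟩.

-0.690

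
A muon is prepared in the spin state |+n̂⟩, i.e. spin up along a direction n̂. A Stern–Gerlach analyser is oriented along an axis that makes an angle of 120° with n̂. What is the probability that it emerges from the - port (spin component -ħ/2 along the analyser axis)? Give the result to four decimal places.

0.7500

For spin-½, the probability of finding spin-up along an axis at angle θ to the initial spin direction is cos²(θ/2); spin-down is sin²(θ/2).
θ = 120°, so P = sin²(60°) ≈ 0.7500.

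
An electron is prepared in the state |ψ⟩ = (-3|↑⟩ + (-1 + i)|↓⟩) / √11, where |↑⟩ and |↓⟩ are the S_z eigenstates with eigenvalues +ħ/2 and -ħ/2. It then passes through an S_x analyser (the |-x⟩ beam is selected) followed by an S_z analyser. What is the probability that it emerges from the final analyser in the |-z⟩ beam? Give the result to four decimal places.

0.1136

First analyser (S_x): P(|-x⟩) = |⟨-x|ψ⟩|² = 5/22.
After stage 1 the state is |-x⟩; P(|-z⟩) = |⟨-z|-x⟩|² = 1/2.
Joint probability = 5/22 × 1/2 = 0.1136.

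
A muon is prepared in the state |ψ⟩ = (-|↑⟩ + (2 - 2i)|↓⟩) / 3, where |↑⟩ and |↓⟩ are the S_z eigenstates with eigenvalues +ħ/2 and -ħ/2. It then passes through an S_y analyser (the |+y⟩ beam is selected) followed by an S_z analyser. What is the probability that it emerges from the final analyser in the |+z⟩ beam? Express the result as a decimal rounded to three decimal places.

0.361

First analyser (S_y): P(|+y⟩) = |⟨+y|ψ⟩|² = 13/18.
After stage 1 the state is |+y⟩; P(|+z⟩) = |⟨+z|+y⟩|² = 1/2.
Joint probability = 13/18 × 1/2 = 0.361.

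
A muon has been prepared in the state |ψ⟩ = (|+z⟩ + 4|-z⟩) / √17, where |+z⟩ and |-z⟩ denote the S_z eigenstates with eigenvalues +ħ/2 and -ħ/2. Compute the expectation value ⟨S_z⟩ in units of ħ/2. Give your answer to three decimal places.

-0.882

⟨σ_z⟩ = |a|² - |b|² divided by |a|²+|b|², with a, b the |+z⟩, |-z⟩ amplitudes.
= (1 - 16)/17 = -15/17.
⟨S_z⟩ = (ħ/2)·⟨σ_z⟩.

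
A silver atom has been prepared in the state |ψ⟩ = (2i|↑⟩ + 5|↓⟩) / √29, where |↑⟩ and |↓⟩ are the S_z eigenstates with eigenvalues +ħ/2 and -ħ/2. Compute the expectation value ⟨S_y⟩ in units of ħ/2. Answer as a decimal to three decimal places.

⟨σ_y⟩ = 2 Im(a* b)/(|a|²+|b|²) with a = 2i, b = 5.
a* b = -10i, so ⟨σ_y⟩ = -20/29.
⟨S_y⟩ = (ħ/2)·⟨σ_y⟩.

-0.690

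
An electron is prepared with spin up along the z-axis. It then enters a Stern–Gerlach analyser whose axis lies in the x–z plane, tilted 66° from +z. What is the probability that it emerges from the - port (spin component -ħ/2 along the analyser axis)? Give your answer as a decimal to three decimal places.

For spin-½, the probability of finding spin-up along an axis at angle θ to the initial spin direction is cos²(θ/2); spin-down is sin²(θ/2).
θ = 66°, so P = sin²(33°) ≈ 0.297.

0.297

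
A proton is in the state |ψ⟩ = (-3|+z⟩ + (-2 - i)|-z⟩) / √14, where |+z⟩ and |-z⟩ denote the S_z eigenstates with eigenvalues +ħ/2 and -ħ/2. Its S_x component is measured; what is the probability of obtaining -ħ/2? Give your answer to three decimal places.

0.071

|-x⟩ = (|+z⟩ - |-z⟩)/√2, so ⟨-x|ψ⟩ = (-1 + i) / (√2·√14).
P = |-1 + i|² / 28 = 2/28.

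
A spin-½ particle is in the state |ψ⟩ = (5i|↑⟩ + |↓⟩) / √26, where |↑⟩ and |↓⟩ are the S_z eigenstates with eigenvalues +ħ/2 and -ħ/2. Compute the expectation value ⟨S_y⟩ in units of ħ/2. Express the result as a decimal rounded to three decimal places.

⟨σ_y⟩ = 2 Im(a* b)/(|a|²+|b|²) with a = 5i, b = 1.
a* b = -5i, so ⟨σ_y⟩ = -10/26.
⟨S_y⟩ = (ħ/2)·⟨σ_y⟩.

-0.385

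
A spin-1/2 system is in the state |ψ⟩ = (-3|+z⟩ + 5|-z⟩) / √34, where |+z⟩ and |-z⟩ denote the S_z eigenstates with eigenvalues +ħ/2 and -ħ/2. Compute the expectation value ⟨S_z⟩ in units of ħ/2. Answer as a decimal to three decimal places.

-0.471

⟨σ_z⟩ = |a|² - |b|² divided by |a|²+|b|², with a, b the |+z⟩, |-z⟩ amplitudes.
= (9 - 25)/34 = -16/34.
⟨S_z⟩ = (ħ/2)·⟨σ_z⟩.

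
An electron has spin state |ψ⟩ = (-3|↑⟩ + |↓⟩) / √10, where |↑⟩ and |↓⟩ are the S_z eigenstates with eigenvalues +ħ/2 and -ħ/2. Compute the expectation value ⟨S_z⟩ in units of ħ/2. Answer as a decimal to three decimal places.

⟨σ_z⟩ = |a|² - |b|² divided by |a|²+|b|², with a, b the |↑⟩, |↓⟩ amplitudes.
= (9 - 1)/10 = 8/10.
⟨S_z⟩ = (ħ/2)·⟨σ_z⟩.

0.800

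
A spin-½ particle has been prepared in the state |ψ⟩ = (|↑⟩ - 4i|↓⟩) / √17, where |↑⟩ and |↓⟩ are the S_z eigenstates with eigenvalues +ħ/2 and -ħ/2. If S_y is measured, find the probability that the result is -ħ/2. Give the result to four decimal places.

|-y⟩ = (|↑⟩ - i|↓⟩)/√2, so ⟨-y|ψ⟩ = (5) / (√2·√17).
P = |5|² / 34 = 25/34.

0.7353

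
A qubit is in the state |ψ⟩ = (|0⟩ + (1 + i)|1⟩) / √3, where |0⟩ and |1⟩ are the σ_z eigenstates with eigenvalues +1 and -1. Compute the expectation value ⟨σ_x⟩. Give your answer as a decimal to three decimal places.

⟨σ_x⟩ = 2 Re(a* b)/(|a|²+|b|²) with a = 1, b = (1 + i).
a* b = (1 + i), so ⟨σ_x⟩ = 2/3.

0.667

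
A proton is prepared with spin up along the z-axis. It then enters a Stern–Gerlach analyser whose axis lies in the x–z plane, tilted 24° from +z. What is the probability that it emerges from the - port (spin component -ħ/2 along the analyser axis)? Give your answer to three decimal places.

0.043

For spin-½, the probability of finding spin-up along an axis at angle θ to the initial spin direction is cos²(θ/2); spin-down is sin²(θ/2).
θ = 24°, so P = sin²(12°) ≈ 0.043.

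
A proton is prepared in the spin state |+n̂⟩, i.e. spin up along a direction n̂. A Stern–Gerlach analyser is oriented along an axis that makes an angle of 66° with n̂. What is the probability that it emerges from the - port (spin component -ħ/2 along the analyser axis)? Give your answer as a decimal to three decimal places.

For spin-½, the probability of finding spin-up along an axis at angle θ to the initial spin direction is cos²(θ/2); spin-down is sin²(θ/2).
θ = 66°, so P = sin²(33°) ≈ 0.297.

0.297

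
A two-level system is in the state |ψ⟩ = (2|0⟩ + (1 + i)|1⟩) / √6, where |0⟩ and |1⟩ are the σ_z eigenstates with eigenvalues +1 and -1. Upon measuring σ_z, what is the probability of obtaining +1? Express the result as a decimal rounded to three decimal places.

0.667

The +1 outcome corresponds to |0⟩. Its amplitude in |ψ⟩ is 2/√6.
P = |2|² / 6 = 4/6.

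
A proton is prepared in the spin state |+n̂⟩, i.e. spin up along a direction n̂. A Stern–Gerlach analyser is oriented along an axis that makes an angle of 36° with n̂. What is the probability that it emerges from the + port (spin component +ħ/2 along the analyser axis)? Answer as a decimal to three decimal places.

0.905

For spin-½, the probability of finding spin-up along an axis at angle θ to the initial spin direction is cos²(θ/2); spin-down is sin²(θ/2).
θ = 36°, so P = cos²(18°) ≈ 0.905.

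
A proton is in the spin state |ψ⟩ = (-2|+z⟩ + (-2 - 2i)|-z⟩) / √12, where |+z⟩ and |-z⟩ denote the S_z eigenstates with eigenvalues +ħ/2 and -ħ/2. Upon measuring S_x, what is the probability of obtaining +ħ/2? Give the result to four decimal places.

0.8333

|+x⟩ = (|+z⟩ + |-z⟩)/√2, so ⟨+x|ψ⟩ = (-4 - 2i) / (√2·√12).
P = |-4 - 2i|² / 24 = 20/24.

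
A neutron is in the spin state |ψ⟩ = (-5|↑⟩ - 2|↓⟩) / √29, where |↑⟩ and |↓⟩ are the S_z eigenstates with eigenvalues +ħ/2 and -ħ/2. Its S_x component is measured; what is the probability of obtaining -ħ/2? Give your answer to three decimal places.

0.155

|-x⟩ = (|↑⟩ - |↓⟩)/√2, so ⟨-x|ψ⟩ = (-3) / (√2·√29).
P = |-3|² / 58 = 9/58.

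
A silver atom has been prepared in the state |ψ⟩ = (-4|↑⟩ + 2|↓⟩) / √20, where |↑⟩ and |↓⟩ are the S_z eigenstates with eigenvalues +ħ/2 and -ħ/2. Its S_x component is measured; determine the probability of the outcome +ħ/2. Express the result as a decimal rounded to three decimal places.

0.100

|+x⟩ = (|↑⟩ + |↓⟩)/√2, so ⟨+x|ψ⟩ = (-2) / (√2·√20).
P = |-2|² / 40 = 4/40.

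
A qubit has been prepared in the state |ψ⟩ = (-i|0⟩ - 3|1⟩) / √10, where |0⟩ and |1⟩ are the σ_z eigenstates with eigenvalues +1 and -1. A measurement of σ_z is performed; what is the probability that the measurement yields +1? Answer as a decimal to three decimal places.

0.100

The +1 outcome corresponds to |0⟩. Its amplitude in |ψ⟩ is -i/√10.
P = |-i|² / 10 = 1/10.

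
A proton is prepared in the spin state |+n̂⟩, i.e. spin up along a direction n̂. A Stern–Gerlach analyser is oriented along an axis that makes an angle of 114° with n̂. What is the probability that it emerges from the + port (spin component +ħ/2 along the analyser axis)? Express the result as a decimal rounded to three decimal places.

For spin-½, the probability of finding spin-up along an axis at angle θ to the initial spin direction is cos²(θ/2); spin-down is sin²(θ/2).
θ = 114°, so P = cos²(57°) ≈ 0.297.

0.297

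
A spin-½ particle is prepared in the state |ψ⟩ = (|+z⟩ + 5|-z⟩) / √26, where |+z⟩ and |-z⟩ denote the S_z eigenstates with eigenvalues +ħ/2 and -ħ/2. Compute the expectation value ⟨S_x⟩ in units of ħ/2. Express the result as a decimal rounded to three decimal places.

0.385

⟨σ_x⟩ = 2 Re(a* b)/(|a|²+|b|²) with a = 1, b = 5.
a* b = 5, so ⟨σ_x⟩ = 10/26.
⟨S_x⟩ = (ħ/2)·⟨σ_x⟩.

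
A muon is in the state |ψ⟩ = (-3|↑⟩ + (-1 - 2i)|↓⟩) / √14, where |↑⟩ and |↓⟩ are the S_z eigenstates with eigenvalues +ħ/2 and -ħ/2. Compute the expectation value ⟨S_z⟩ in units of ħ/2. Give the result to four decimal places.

0.2857

⟨σ_z⟩ = |a|² - |b|² divided by |a|²+|b|², with a, b the |↑⟩, |↓⟩ amplitudes.
= (9 - 5)/14 = 4/14.
⟨S_z⟩ = (ħ/2)·⟨σ_z⟩.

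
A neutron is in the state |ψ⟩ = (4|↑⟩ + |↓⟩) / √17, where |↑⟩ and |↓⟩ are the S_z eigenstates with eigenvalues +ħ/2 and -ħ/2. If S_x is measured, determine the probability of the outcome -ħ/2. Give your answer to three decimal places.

|-x⟩ = (|↑⟩ - |↓⟩)/√2, so ⟨-x|ψ⟩ = (3) / (√2·√17).
P = |3|² / 34 = 9/34.

0.265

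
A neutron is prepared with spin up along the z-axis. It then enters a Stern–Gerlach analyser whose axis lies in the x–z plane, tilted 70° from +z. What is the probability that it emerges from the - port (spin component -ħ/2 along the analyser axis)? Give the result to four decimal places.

0.3290

For spin-½, the probability of finding spin-up along an axis at angle θ to the initial spin direction is cos²(θ/2); spin-down is sin²(θ/2).
θ = 70°, so P = sin²(35°) ≈ 0.3290.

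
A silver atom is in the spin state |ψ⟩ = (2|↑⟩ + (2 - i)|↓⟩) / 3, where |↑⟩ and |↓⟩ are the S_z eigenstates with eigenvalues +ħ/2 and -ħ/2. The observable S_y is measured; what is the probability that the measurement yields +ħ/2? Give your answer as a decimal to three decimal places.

0.278

|+y⟩ = (|↑⟩ + i|↓⟩)/√2, so ⟨+y|ψ⟩ = (1 - 2i) / (√2·3).
P = |1 - 2i|² / 18 = 5/18.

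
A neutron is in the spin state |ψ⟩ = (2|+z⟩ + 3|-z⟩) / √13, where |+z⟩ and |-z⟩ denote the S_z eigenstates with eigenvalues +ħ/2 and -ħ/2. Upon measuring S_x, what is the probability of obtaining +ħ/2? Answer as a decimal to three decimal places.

0.962

|+x⟩ = (|+z⟩ + |-z⟩)/√2, so ⟨+x|ψ⟩ = (5) / (√2·√13).
P = |5|² / 26 = 25/26.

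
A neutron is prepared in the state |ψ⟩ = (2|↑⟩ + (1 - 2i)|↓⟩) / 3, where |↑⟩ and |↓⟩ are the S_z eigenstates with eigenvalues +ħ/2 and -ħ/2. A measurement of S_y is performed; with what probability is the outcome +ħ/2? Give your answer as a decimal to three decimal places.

|+y⟩ = (|↑⟩ + i|↓⟩)/√2, so ⟨+y|ψ⟩ = (-i) / (√2·3).
P = |-i|² / 18 = 1/18.

0.056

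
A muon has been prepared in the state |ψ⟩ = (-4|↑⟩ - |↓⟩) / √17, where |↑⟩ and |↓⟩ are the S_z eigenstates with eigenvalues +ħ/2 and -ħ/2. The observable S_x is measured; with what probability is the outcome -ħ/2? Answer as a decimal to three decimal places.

0.265

|-x⟩ = (|↑⟩ - |↓⟩)/√2, so ⟨-x|ψ⟩ = (-3) / (√2·√17).
P = |-3|² / 34 = 9/34.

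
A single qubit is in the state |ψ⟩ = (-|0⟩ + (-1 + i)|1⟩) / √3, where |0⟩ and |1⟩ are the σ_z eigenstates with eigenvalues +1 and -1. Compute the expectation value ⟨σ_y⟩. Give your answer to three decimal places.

⟨σ_y⟩ = 2 Im(a* b)/(|a|²+|b|²) with a = -1, b = (-1 + i).
a* b = (1 - i), so ⟨σ_y⟩ = -2/3.

-0.667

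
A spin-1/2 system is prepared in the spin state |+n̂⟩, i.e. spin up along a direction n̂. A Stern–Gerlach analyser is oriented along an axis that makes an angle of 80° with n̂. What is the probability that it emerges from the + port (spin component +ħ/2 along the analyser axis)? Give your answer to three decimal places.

0.587

For spin-½, the probability of finding spin-up along an axis at angle θ to the initial spin direction is cos²(θ/2); spin-down is sin²(θ/2).
θ = 80°, so P = cos²(40°) ≈ 0.587.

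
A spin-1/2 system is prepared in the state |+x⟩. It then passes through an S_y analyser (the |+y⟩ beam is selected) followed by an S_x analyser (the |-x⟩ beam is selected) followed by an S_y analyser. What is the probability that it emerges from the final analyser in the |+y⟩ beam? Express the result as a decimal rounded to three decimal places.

First analyser (S_y): from |+x⟩, P(|+y⟩) = 1/2.
After stage 1 the state is |+y⟩; P(|-x⟩) = |⟨-x|+y⟩|² = 1/2.
After stage 2 the state is |-x⟩; P(|+y⟩) = |⟨+y|-x⟩|² = 1/2.
Joint probability = 1/2 × 1/2 × 1/2 = 0.125.

0.125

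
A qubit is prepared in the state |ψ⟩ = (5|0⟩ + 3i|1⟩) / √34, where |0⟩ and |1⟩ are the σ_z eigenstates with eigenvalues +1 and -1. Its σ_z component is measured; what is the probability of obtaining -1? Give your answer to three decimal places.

0.265

The -1 outcome corresponds to |1⟩. Its amplitude in |ψ⟩ is 3i/√34.
P = |3i|² / 34 = 9/34.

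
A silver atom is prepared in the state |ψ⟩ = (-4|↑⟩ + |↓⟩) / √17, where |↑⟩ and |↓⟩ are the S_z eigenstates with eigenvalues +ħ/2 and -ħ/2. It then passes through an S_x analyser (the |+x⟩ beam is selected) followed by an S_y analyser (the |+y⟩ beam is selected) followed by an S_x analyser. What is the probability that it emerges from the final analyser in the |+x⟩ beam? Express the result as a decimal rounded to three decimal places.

First analyser (S_x): P(|+x⟩) = |⟨+x|ψ⟩|² = 9/34.
After stage 1 the state is |+x⟩; P(|+y⟩) = |⟨+y|+x⟩|² = 1/2.
After stage 2 the state is |+y⟩; P(|+x⟩) = |⟨+x|+y⟩|² = 1/2.
Joint probability = 9/34 × 1/2 × 1/2 = 0.066.

0.066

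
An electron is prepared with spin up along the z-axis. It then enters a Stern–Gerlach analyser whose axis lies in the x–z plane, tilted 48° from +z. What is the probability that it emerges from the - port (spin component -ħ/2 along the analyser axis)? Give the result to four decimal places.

0.1654

For spin-½, the probability of finding spin-up along an axis at angle θ to the initial spin direction is cos²(θ/2); spin-down is sin²(θ/2).
θ = 48°, so P = sin²(24°) ≈ 0.1654.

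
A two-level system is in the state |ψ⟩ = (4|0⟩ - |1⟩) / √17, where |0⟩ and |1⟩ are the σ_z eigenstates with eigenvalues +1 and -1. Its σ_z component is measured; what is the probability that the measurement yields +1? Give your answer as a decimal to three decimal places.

0.941

The +1 outcome corresponds to |0⟩. Its amplitude in |ψ⟩ is 4/√17.
P = |4|² / 17 = 16/17.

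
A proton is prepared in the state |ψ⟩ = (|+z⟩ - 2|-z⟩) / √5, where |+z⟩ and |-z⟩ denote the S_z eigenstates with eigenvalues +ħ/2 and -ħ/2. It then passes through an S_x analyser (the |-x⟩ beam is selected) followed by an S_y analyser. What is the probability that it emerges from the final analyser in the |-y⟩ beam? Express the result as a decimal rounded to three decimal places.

First analyser (S_x): P(|-x⟩) = |⟨-x|ψ⟩|² = 9/10.
After stage 1 the state is |-x⟩; P(|-y⟩) = |⟨-y|-x⟩|² = 1/2.
Joint probability = 9/10 × 1/2 = 0.450.

0.450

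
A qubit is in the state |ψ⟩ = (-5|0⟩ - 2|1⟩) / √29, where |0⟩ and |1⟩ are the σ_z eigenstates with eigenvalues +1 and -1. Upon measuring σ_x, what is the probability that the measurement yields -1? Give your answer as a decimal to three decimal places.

0.155

|-x⟩ = (|0⟩ - |1⟩)/√2, so ⟨-x|ψ⟩ = (-3) / (√2·√29).
P = |-3|² / 58 = 9/58.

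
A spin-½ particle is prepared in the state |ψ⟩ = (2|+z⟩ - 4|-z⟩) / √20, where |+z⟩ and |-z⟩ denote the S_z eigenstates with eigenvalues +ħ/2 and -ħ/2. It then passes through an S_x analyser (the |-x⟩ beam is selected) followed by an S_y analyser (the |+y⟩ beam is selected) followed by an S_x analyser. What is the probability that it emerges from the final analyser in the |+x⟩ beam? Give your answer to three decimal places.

0.225

First analyser (S_x): P(|-x⟩) = |⟨-x|ψ⟩|² = 36/40.
After stage 1 the state is |-x⟩; P(|+y⟩) = |⟨+y|-x⟩|² = 1/2.
After stage 2 the state is |+y⟩; P(|+x⟩) = |⟨+x|+y⟩|² = 1/2.
Joint probability = 36/40 × 1/2 × 1/2 = 0.225.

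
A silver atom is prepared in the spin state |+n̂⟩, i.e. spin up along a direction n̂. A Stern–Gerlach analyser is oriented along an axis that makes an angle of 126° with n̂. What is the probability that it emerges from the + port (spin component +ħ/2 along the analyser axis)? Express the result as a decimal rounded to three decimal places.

0.206

For spin-½, the probability of finding spin-up along an axis at angle θ to the initial spin direction is cos²(θ/2); spin-down is sin²(θ/2).
θ = 126°, so P = cos²(63°) ≈ 0.206.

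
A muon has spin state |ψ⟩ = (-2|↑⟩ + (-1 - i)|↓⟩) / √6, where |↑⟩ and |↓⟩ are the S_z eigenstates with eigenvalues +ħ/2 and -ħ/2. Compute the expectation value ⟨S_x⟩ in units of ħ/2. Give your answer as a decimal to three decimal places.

0.667

⟨σ_x⟩ = 2 Re(a* b)/(|a|²+|b|²) with a = -2, b = (-1 - i).
a* b = (2 + 2i), so ⟨σ_x⟩ = 4/6.
⟨S_x⟩ = (ħ/2)·⟨σ_x⟩.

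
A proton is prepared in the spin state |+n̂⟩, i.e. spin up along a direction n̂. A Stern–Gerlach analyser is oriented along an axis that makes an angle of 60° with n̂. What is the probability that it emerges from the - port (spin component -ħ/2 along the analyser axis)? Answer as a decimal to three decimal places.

For spin-½, the probability of finding spin-up along an axis at angle θ to the initial spin direction is cos²(θ/2); spin-down is sin²(θ/2).
θ = 60°, so P = sin²(30°) ≈ 0.250.

0.250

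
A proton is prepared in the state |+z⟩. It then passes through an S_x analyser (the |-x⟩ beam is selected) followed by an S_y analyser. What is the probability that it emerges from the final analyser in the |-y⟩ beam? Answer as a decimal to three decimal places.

First analyser (S_x): from |+z⟩, P(|-x⟩) = 1/2.
After stage 1 the state is |-x⟩; P(|-y⟩) = |⟨-y|-x⟩|² = 1/2.
Joint probability = 1/2 × 1/2 = 0.250.

0.250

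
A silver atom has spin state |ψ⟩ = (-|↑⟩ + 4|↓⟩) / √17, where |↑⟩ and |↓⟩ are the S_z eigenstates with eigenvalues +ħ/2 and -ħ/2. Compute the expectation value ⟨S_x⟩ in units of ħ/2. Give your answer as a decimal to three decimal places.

⟨σ_x⟩ = 2 Re(a* b)/(|a|²+|b|²) with a = -1, b = 4.
a* b = -4, so ⟨σ_x⟩ = -8/17.
⟨S_x⟩ = (ħ/2)·⟨σ_x⟩.

-0.471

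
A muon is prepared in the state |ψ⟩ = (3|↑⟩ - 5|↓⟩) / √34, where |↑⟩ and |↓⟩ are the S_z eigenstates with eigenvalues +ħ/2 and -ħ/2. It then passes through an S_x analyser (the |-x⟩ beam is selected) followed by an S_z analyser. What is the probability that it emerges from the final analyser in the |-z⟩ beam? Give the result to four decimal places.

First analyser (S_x): P(|-x⟩) = |⟨-x|ψ⟩|² = 64/68.
After stage 1 the state is |-x⟩; P(|-z⟩) = |⟨-z|-x⟩|² = 1/2.
Joint probability = 64/68 × 1/2 = 0.4706.

0.4706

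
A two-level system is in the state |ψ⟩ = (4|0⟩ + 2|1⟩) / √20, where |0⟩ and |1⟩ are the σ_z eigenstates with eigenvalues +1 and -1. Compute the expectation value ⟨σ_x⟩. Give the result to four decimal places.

⟨σ_x⟩ = 2 Re(a* b)/(|a|²+|b|²) with a = 4, b = 2.
a* b = 8, so ⟨σ_x⟩ = 16/20.

0.8000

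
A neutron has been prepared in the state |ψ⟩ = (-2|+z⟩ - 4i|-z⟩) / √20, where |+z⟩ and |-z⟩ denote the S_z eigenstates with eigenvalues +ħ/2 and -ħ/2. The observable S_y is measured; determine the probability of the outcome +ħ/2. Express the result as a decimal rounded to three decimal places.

|+y⟩ = (|+z⟩ + i|-z⟩)/√2, so ⟨+y|ψ⟩ = (-6) / (√2·√20).
P = |-6|² / 40 = 36/40.

0.900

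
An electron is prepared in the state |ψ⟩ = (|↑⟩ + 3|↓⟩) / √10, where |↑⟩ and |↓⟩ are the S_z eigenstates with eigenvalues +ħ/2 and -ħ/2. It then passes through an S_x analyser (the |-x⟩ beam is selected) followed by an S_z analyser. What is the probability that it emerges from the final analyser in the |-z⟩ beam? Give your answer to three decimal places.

First analyser (S_x): P(|-x⟩) = |⟨-x|ψ⟩|² = 4/20.
After stage 1 the state is |-x⟩; P(|-z⟩) = |⟨-z|-x⟩|² = 1/2.
Joint probability = 4/20 × 1/2 = 0.100.

0.100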